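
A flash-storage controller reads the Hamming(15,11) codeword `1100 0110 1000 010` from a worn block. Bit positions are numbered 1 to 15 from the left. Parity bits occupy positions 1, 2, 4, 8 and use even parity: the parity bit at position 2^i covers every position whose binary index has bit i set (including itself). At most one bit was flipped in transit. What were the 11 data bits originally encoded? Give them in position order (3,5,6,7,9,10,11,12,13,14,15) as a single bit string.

01111000010

s1: b1⊕b3⊕b5⊕b7⊕b9⊕b11⊕b13⊕b15 = 1⊕0⊕0⊕1⊕1⊕0⊕0⊕0 = 1
s2: b2⊕b3⊕b6⊕b7⊕b10⊕b11⊕b14⊕b15 = 1⊕0⊕1⊕1⊕0⊕0⊕1⊕0 = 0
s4: b4⊕b5⊕b6⊕b7⊕b12⊕b13⊕b14⊕b15 = 0⊕0⊕1⊕1⊕0⊕0⊕1⊕0 = 1
s8: b8⊕b9⊕b10⊕b11⊕b12⊕b13⊕b14⊕b15 = 0⊕1⊕0⊕0⊕0⊕0⊕1⊕0 = 0
Syndrome (s8...s1) = 0101 → position 5.
Flip bit 5: corrected codeword = 110011101000010
Data bits at positions 3,5,6,7,9,10,11,12,13,14,15: 01111000010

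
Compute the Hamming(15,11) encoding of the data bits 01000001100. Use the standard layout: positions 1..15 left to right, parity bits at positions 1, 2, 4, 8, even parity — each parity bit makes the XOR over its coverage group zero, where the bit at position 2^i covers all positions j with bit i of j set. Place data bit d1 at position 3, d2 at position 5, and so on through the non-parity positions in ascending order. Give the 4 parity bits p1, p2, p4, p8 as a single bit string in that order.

0010

Place data bits at non-power-of-two positions: b3=0, b5=1, b6=0, b7=0, b9=0, b10=0, b11=0, b12=1, b13=1, b14=0, b15=0.
p1 = XOR of data positions {3,5,7,9,11,13,15} = 0⊕1⊕0⊕0⊕0⊕1⊕0 = 0
p2 = XOR of data positions {3,6,7,10,11,14,15} = 0⊕0⊕0⊕0⊕0⊕0⊕0 = 0
p4 = XOR of data positions {5,6,7,12,13,14,15} = 1⊕0⊕0⊕1⊕1⊕0⊕0 = 1
p8 = XOR of data positions {9,10,11,12,13,14,15} = 0⊕0⊕0⊕1⊕1⊕0⊕0 = 0
Parity bits p1,p2,p4,p8 = 0010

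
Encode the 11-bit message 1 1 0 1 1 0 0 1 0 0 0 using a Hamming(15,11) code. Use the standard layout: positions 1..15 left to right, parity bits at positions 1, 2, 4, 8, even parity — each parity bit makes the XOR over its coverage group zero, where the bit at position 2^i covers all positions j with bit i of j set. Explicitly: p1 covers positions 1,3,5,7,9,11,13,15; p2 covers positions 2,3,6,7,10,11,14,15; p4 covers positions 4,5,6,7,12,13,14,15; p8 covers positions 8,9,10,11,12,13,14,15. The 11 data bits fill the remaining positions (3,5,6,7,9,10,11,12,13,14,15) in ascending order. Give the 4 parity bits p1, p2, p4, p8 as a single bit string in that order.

0010

Place data bits at non-power-of-two positions: b3=1, b5=1, b6=0, b7=1, b9=1, b10=0, b11=0, b12=1, b13=0, b14=0, b15=0.
p1 = XOR of data positions {3,5,7,9,11,13,15} = 1⊕1⊕1⊕1⊕0⊕0⊕0 = 0
p2 = XOR of data positions {3,6,7,10,11,14,15} = 1⊕0⊕1⊕0⊕0⊕0⊕0 = 0
p4 = XOR of data positions {5,6,7,12,13,14,15} = 1⊕0⊕1⊕1⊕0⊕0⊕0 = 1
p8 = XOR of data positions {9,10,11,12,13,14,15} = 1⊕0⊕0⊕1⊕0⊕0⊕0 = 0
Parity bits p1,p2,p4,p8 = 0010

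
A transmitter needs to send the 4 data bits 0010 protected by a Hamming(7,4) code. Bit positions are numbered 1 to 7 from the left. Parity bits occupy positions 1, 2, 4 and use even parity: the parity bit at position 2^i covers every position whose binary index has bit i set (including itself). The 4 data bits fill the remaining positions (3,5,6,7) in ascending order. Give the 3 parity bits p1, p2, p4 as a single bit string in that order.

Place data bits at non-power-of-two positions: b3=0, b5=0, b6=1, b7=0.
p1 = XOR of data positions {3,5,7} = 0⊕0⊕0 = 0
p2 = XOR of data positions {3,6,7} = 0⊕1⊕0 = 1
p4 = XOR of data positions {5,6,7} = 0⊕1⊕0 = 1
Parity bits p1,p2,p4 = 011

011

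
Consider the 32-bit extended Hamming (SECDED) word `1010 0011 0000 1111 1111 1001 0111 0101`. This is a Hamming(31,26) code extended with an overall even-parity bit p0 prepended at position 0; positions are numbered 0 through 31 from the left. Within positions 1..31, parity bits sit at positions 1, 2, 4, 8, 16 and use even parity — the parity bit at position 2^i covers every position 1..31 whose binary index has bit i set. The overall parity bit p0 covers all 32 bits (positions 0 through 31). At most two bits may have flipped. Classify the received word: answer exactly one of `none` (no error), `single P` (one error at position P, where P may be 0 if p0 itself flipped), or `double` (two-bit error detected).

single 26

s1: b1⊕b3⊕b5⊕b7⊕b9⊕b11⊕b13⊕b15⊕b17⊕b19⊕b21⊕b23⊕b25⊕b27⊕b29⊕b31 = 0⊕0⊕0⊕1⊕0⊕0⊕1⊕1⊕1⊕1⊕0⊕1⊕1⊕1⊕1⊕1 = 0
s2: b2⊕b3⊕b6⊕b7⊕b10⊕b11⊕b14⊕b15⊕b18⊕b19⊕b22⊕b23⊕b26⊕b27⊕b30⊕b31 = 1⊕0⊕1⊕1⊕0⊕0⊕1⊕1⊕1⊕1⊕0⊕1⊕1⊕1⊕0⊕1 = 1
s4: b4⊕b5⊕b6⊕b7⊕b12⊕b13⊕b14⊕b15⊕b20⊕b21⊕b22⊕b23⊕b28⊕b29⊕b30⊕b31 = 0⊕0⊕1⊕1⊕1⊕1⊕1⊕1⊕1⊕0⊕0⊕1⊕0⊕1⊕0⊕1 = 0
s8: b8⊕b9⊕b10⊕b11⊕b12⊕b13⊕b14⊕b15⊕b24⊕b25⊕b26⊕b27⊕b28⊕b29⊕b30⊕b31 = 0⊕0⊕0⊕0⊕1⊕1⊕1⊕1⊕0⊕1⊕1⊕1⊕0⊕1⊕0⊕1 = 1
s16: b16⊕b17⊕b18⊕b19⊕b20⊕b21⊕b22⊕b23⊕b24⊕b25⊕b26⊕b27⊕b28⊕b29⊕b30⊕b31 = 1⊕1⊕1⊕1⊕1⊕0⊕0⊕1⊕0⊕1⊕1⊕1⊕0⊕1⊕0⊕1 = 1
Syndrome (s16...s1) = 11010 → position 26.
Overall parity (XOR of all 32 bits, including p0): 1⊕0⊕1⊕0⊕0⊕0⊕1⊕1⊕0⊕0⊕0⊕0⊕1⊕1⊕1⊕1⊕1⊕1⊕1⊕1⊕1⊕0⊕0⊕1⊕0⊕1⊕1⊕1⊕0⊕1⊕0⊕1 = 1
Overall=1, syndrome position=26 → single-bit error at position 26.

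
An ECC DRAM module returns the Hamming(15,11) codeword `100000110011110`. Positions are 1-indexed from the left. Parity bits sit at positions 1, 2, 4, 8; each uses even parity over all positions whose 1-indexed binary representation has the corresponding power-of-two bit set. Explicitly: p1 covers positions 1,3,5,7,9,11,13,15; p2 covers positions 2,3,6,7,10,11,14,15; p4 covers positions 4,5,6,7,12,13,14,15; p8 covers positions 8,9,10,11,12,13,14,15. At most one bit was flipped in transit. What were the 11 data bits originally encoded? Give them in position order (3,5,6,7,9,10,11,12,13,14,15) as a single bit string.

00010111110

s1: b1⊕b3⊕b5⊕b7⊕b9⊕b11⊕b13⊕b15 = 1⊕0⊕0⊕1⊕0⊕1⊕1⊕0 = 0
s2: b2⊕b3⊕b6⊕b7⊕b10⊕b11⊕b14⊕b15 = 0⊕0⊕0⊕1⊕0⊕1⊕1⊕0 = 1
s4: b4⊕b5⊕b6⊕b7⊕b12⊕b13⊕b14⊕b15 = 0⊕0⊕0⊕1⊕1⊕1⊕1⊕0 = 0
s8: b8⊕b9⊕b10⊕b11⊕b12⊕b13⊕b14⊕b15 = 1⊕0⊕0⊕1⊕1⊕1⊕1⊕0 = 1
Syndrome (s8...s1) = 1010 → position 10.
Flip bit 10: corrected codeword = 100000110111110
Data bits at positions 3,5,6,7,9,10,11,12,13,14,15: 00010111110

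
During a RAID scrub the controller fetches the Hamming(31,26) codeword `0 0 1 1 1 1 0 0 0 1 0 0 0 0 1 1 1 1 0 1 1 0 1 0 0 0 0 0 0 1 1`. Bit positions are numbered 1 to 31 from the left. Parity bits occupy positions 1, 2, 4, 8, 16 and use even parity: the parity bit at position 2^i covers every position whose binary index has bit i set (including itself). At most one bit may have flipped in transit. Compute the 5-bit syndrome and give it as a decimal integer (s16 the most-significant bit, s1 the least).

5

s1: b1⊕b3⊕b5⊕b7⊕b9⊕b11⊕b13⊕b15⊕b17⊕b19⊕b21⊕b23⊕b25⊕b27⊕b29⊕b31 = 0⊕1⊕1⊕0⊕0⊕0⊕0⊕1⊕1⊕0⊕1⊕1⊕0⊕0⊕0⊕1 = 1
s2: b2⊕b3⊕b6⊕b7⊕b10⊕b11⊕b14⊕b15⊕b18⊕b19⊕b22⊕b23⊕b26⊕b27⊕b30⊕b31 = 0⊕1⊕1⊕0⊕1⊕0⊕0⊕1⊕1⊕0⊕0⊕1⊕0⊕0⊕1⊕1 = 0
s4: b4⊕b5⊕b6⊕b7⊕b12⊕b13⊕b14⊕b15⊕b20⊕b21⊕b22⊕b23⊕b28⊕b29⊕b30⊕b31 = 1⊕1⊕1⊕0⊕0⊕0⊕0⊕1⊕1⊕1⊕0⊕1⊕0⊕0⊕1⊕1 = 1
s8: b8⊕b9⊕b10⊕b11⊕b12⊕b13⊕b14⊕b15⊕b24⊕b25⊕b26⊕b27⊕b28⊕b29⊕b30⊕b31 = 0⊕0⊕1⊕0⊕0⊕0⊕0⊕1⊕0⊕0⊕0⊕0⊕0⊕0⊕1⊕1 = 0
s16: b16⊕b17⊕b18⊕b19⊕b20⊕b21⊕b22⊕b23⊕b24⊕b25⊕b26⊕b27⊕b28⊕b29⊕b30⊕b31 = 1⊕1⊕1⊕0⊕1⊕1⊕0⊕1⊕0⊕0⊕0⊕0⊕0⊕0⊕1⊕1 = 0
Syndrome (s16...s1) = 00101 → position 5.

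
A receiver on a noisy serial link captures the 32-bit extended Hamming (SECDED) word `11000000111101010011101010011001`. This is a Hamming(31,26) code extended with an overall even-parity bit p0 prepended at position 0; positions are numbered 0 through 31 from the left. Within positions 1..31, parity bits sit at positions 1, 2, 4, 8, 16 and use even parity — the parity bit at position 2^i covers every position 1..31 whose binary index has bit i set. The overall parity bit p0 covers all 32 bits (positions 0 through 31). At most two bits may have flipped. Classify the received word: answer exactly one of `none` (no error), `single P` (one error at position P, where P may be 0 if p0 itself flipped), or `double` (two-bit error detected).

s1: b1⊕b3⊕b5⊕b7⊕b9⊕b11⊕b13⊕b15⊕b17⊕b19⊕b21⊕b23⊕b25⊕b27⊕b29⊕b31 = 1⊕0⊕0⊕0⊕1⊕1⊕1⊕1⊕0⊕1⊕0⊕0⊕0⊕1⊕0⊕1 = 0
s2: b2⊕b3⊕b6⊕b7⊕b10⊕b11⊕b14⊕b15⊕b18⊕b19⊕b22⊕b23⊕b26⊕b27⊕b30⊕b31 = 0⊕0⊕0⊕0⊕1⊕1⊕0⊕1⊕1⊕1⊕1⊕0⊕0⊕1⊕0⊕1 = 0
s4: b4⊕b5⊕b6⊕b7⊕b12⊕b13⊕b14⊕b15⊕b20⊕b21⊕b22⊕b23⊕b28⊕b29⊕b30⊕b31 = 0⊕0⊕0⊕0⊕0⊕1⊕0⊕1⊕1⊕0⊕1⊕0⊕1⊕0⊕0⊕1 = 0
s8: b8⊕b9⊕b10⊕b11⊕b12⊕b13⊕b14⊕b15⊕b24⊕b25⊕b26⊕b27⊕b28⊕b29⊕b30⊕b31 = 1⊕1⊕1⊕1⊕0⊕1⊕0⊕1⊕1⊕0⊕0⊕1⊕1⊕0⊕0⊕1 = 0
s16: b16⊕b17⊕b18⊕b19⊕b20⊕b21⊕b22⊕b23⊕b24⊕b25⊕b26⊕b27⊕b28⊕b29⊕b30⊕b31 = 0⊕0⊕1⊕1⊕1⊕0⊕1⊕0⊕1⊕0⊕0⊕1⊕1⊕0⊕0⊕1 = 0
Syndrome (s16...s1) = 00000 → position 0 (no error).
Overall parity (XOR of all 32 bits, including p0): 1⊕1⊕0⊕0⊕0⊕0⊕0⊕0⊕1⊕1⊕1⊕1⊕0⊕1⊕0⊕1⊕0⊕0⊕1⊕1⊕1⊕0⊕1⊕0⊕1⊕0⊕0⊕1⊕1⊕0⊕0⊕1 = 0
Overall=0, syndrome position=0 → no error.

none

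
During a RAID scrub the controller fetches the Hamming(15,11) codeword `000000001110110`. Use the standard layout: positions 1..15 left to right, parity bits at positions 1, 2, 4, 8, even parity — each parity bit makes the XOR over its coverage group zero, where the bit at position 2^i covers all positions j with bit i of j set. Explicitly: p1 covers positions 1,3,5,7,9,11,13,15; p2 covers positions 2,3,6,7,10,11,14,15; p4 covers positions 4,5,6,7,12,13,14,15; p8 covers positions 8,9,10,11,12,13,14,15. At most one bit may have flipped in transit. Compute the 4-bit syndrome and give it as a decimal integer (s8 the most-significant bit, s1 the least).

s1: b1⊕b3⊕b5⊕b7⊕b9⊕b11⊕b13⊕b15 = 0⊕0⊕0⊕0⊕1⊕1⊕1⊕0 = 1
s2: b2⊕b3⊕b6⊕b7⊕b10⊕b11⊕b14⊕b15 = 0⊕0⊕0⊕0⊕1⊕1⊕1⊕0 = 1
s4: b4⊕b5⊕b6⊕b7⊕b12⊕b13⊕b14⊕b15 = 0⊕0⊕0⊕0⊕0⊕1⊕1⊕0 = 0
s8: b8⊕b9⊕b10⊕b11⊕b12⊕b13⊕b14⊕b15 = 0⊕1⊕1⊕1⊕0⊕1⊕1⊕0 = 1
Syndrome (s8...s1) = 1011 → position 11.

11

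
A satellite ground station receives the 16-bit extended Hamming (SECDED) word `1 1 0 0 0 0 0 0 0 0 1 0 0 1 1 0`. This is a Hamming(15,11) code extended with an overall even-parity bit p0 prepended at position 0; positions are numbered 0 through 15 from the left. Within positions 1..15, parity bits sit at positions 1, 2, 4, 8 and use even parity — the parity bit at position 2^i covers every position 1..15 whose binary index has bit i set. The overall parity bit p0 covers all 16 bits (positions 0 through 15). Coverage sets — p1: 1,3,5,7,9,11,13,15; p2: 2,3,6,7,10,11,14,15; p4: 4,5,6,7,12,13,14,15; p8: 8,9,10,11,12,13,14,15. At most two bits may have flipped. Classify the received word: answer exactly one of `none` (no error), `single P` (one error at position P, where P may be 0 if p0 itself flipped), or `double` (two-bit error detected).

s1: b1⊕b3⊕b5⊕b7⊕b9⊕b11⊕b13⊕b15 = 1⊕0⊕0⊕0⊕0⊕0⊕1⊕0 = 0
s2: b2⊕b3⊕b6⊕b7⊕b10⊕b11⊕b14⊕b15 = 0⊕0⊕0⊕0⊕1⊕0⊕1⊕0 = 0
s4: b4⊕b5⊕b6⊕b7⊕b12⊕b13⊕b14⊕b15 = 0⊕0⊕0⊕0⊕0⊕1⊕1⊕0 = 0
s8: b8⊕b9⊕b10⊕b11⊕b12⊕b13⊕b14⊕b15 = 0⊕0⊕1⊕0⊕0⊕1⊕1⊕0 = 1
Syndrome (s8...s1) = 1000 → position 8.
Overall parity (XOR of all 16 bits, including p0): 1⊕1⊕0⊕0⊕0⊕0⊕0⊕0⊕0⊕0⊕1⊕0⊕0⊕1⊕1⊕0 = 1
Overall=1, syndrome position=8 → single-bit error at position 8.

single 8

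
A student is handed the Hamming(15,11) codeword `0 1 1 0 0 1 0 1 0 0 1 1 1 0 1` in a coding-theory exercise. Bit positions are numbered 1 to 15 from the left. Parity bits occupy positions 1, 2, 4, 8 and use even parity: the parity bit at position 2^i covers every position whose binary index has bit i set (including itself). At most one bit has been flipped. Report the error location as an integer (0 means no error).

10

s1: b1⊕b3⊕b5⊕b7⊕b9⊕b11⊕b13⊕b15 = 0⊕1⊕0⊕0⊕0⊕1⊕1⊕1 = 0
s2: b2⊕b3⊕b6⊕b7⊕b10⊕b11⊕b14⊕b15 = 1⊕1⊕1⊕0⊕0⊕1⊕0⊕1 = 1
s4: b4⊕b5⊕b6⊕b7⊕b12⊕b13⊕b14⊕b15 = 0⊕0⊕1⊕0⊕1⊕1⊕0⊕1 = 0
s8: b8⊕b9⊕b10⊕b11⊕b12⊕b13⊕b14⊕b15 = 1⊕0⊕0⊕1⊕1⊕1⊕0⊕1 = 1
Syndrome (s8...s1) = 1010 → position 10.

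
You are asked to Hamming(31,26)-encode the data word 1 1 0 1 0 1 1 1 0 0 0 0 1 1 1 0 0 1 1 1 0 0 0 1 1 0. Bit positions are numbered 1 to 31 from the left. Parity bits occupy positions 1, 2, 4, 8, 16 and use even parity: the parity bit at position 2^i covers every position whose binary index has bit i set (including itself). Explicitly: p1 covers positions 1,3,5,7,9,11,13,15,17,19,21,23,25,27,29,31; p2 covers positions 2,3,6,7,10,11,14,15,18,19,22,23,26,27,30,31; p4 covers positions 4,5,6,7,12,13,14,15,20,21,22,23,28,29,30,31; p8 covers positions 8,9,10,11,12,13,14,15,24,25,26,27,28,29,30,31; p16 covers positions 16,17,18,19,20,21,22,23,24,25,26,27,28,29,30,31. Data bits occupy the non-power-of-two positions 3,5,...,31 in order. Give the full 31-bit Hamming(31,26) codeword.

0011101101110000011100111000110

Place data bits at non-power-of-two positions: b3=1, b5=1, b6=0, b7=1, b9=0, b10=1, b11=1, b12=1, b13=0, b14=0, b15=0, b17=0, b18=1, b19=1, b20=1, b21=0, b22=0, b23=1, b24=1, b25=1, b26=0, b27=0, b28=0, b29=1, b30=1, b31=0.
p1 = XOR of data positions {3,5,7,9,11,13,15,17,19,21,23,25,27,29,31} = 1⊕1⊕1⊕0⊕1⊕0⊕0⊕0⊕1⊕0⊕1⊕1⊕0⊕1⊕0 = 0
p2 = XOR of data positions {3,6,7,10,11,14,15,18,19,22,23,26,27,30,31} = 1⊕0⊕1⊕1⊕1⊕0⊕0⊕1⊕1⊕0⊕1⊕0⊕0⊕1⊕0 = 0
p4 = XOR of data positions {5,6,7,12,13,14,15,20,21,22,23,28,29,30,31} = 1⊕0⊕1⊕1⊕0⊕0⊕0⊕1⊕0⊕0⊕1⊕0⊕1⊕1⊕0 = 1
p8 = XOR of data positions {9,10,11,12,13,14,15,24,25,26,27,28,29,30,31} = 0⊕1⊕1⊕1⊕0⊕0⊕0⊕1⊕1⊕0⊕0⊕0⊕1⊕1⊕0 = 1
p16 = XOR of data positions {17,18,19,20,21,22,23,24,25,26,27,28,29,30,31} = 0⊕1⊕1⊕1⊕0⊕0⊕1⊕1⊕1⊕0⊕0⊕0⊕1⊕1⊕0 = 0
Codeword b1..b31 = 0011101101110000011100111000110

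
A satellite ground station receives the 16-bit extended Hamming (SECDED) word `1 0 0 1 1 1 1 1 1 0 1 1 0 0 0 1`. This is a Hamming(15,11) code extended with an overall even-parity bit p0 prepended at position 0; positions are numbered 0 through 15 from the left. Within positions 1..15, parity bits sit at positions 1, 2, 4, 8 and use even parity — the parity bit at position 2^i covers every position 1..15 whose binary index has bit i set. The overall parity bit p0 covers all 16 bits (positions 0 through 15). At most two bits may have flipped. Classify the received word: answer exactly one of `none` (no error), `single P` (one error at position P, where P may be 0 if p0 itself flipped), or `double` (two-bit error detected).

double

s1: b1⊕b3⊕b5⊕b7⊕b9⊕b11⊕b13⊕b15 = 0⊕1⊕1⊕1⊕0⊕1⊕0⊕1 = 1
s2: b2⊕b3⊕b6⊕b7⊕b10⊕b11⊕b14⊕b15 = 0⊕1⊕1⊕1⊕1⊕1⊕0⊕1 = 0
s4: b4⊕b5⊕b6⊕b7⊕b12⊕b13⊕b14⊕b15 = 1⊕1⊕1⊕1⊕0⊕0⊕0⊕1 = 1
s8: b8⊕b9⊕b10⊕b11⊕b12⊕b13⊕b14⊕b15 = 1⊕0⊕1⊕1⊕0⊕0⊕0⊕1 = 0
Syndrome (s8...s1) = 0101 → position 5.
Overall parity (XOR of all 16 bits, including p0): 1⊕0⊕0⊕1⊕1⊕1⊕1⊕1⊕1⊕0⊕1⊕1⊕0⊕0⊕0⊕1 = 0
Overall=0, syndrome position=5 → double-bit error detected (uncorrectable).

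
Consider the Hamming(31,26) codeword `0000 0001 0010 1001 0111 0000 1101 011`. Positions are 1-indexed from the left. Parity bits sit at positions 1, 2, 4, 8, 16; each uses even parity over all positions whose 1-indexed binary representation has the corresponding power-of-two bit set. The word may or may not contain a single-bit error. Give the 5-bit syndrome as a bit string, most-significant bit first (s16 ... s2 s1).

s1: b1⊕b3⊕b5⊕b7⊕b9⊕b11⊕b13⊕b15⊕b17⊕b19⊕b21⊕b23⊕b25⊕b27⊕b29⊕b31 = 0⊕0⊕0⊕0⊕0⊕1⊕1⊕0⊕0⊕1⊕0⊕0⊕1⊕0⊕0⊕1 = 1
s2: b2⊕b3⊕b6⊕b7⊕b10⊕b11⊕b14⊕b15⊕b18⊕b19⊕b22⊕b23⊕b26⊕b27⊕b30⊕b31 = 0⊕0⊕0⊕0⊕0⊕1⊕0⊕0⊕1⊕1⊕0⊕0⊕1⊕0⊕1⊕1 = 0
s4: b4⊕b5⊕b6⊕b7⊕b12⊕b13⊕b14⊕b15⊕b20⊕b21⊕b22⊕b23⊕b28⊕b29⊕b30⊕b31 = 0⊕0⊕0⊕0⊕0⊕1⊕0⊕0⊕1⊕0⊕0⊕0⊕1⊕0⊕1⊕1 = 1
s8: b8⊕b9⊕b10⊕b11⊕b12⊕b13⊕b14⊕b15⊕b24⊕b25⊕b26⊕b27⊕b28⊕b29⊕b30⊕b31 = 1⊕0⊕0⊕1⊕0⊕1⊕0⊕0⊕0⊕1⊕1⊕0⊕1⊕0⊕1⊕1 = 0
s16: b16⊕b17⊕b18⊕b19⊕b20⊕b21⊕b22⊕b23⊕b24⊕b25⊕b26⊕b27⊕b28⊕b29⊕b30⊕b31 = 1⊕0⊕1⊕1⊕1⊕0⊕0⊕0⊕0⊕1⊕1⊕0⊕1⊕0⊕1⊕1 = 1
Syndrome (s16...s1) = 10101 → position 21.

10101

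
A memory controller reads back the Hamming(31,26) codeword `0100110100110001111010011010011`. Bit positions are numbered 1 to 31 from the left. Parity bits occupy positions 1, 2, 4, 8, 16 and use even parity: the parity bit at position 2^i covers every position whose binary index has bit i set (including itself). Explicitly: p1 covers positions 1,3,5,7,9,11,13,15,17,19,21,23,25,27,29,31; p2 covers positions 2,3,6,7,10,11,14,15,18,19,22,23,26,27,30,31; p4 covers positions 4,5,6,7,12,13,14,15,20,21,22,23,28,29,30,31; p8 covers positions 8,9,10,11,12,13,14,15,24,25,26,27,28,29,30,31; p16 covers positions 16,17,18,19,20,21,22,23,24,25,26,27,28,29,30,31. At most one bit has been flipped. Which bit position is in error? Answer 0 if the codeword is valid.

0

s1: b1⊕b3⊕b5⊕b7⊕b9⊕b11⊕b13⊕b15⊕b17⊕b19⊕b21⊕b23⊕b25⊕b27⊕b29⊕b31 = 0⊕0⊕1⊕0⊕0⊕1⊕0⊕0⊕1⊕1⊕1⊕0⊕1⊕1⊕0⊕1 = 0
s2: b2⊕b3⊕b6⊕b7⊕b10⊕b11⊕b14⊕b15⊕b18⊕b19⊕b22⊕b23⊕b26⊕b27⊕b30⊕b31 = 1⊕0⊕1⊕0⊕0⊕1⊕0⊕0⊕1⊕1⊕0⊕0⊕0⊕1⊕1⊕1 = 0
s4: b4⊕b5⊕b6⊕b7⊕b12⊕b13⊕b14⊕b15⊕b20⊕b21⊕b22⊕b23⊕b28⊕b29⊕b30⊕b31 = 0⊕1⊕1⊕0⊕1⊕0⊕0⊕0⊕0⊕1⊕0⊕0⊕0⊕0⊕1⊕1 = 0
s8: b8⊕b9⊕b10⊕b11⊕b12⊕b13⊕b14⊕b15⊕b24⊕b25⊕b26⊕b27⊕b28⊕b29⊕b30⊕b31 = 1⊕0⊕0⊕1⊕1⊕0⊕0⊕0⊕1⊕1⊕0⊕1⊕0⊕0⊕1⊕1 = 0
s16: b16⊕b17⊕b18⊕b19⊕b20⊕b21⊕b22⊕b23⊕b24⊕b25⊕b26⊕b27⊕b28⊕b29⊕b30⊕b31 = 1⊕1⊕1⊕1⊕0⊕1⊕0⊕0⊕1⊕1⊕0⊕1⊕0⊕0⊕1⊕1 = 0
Syndrome (s16...s1) = 00000 → position 0 (no error).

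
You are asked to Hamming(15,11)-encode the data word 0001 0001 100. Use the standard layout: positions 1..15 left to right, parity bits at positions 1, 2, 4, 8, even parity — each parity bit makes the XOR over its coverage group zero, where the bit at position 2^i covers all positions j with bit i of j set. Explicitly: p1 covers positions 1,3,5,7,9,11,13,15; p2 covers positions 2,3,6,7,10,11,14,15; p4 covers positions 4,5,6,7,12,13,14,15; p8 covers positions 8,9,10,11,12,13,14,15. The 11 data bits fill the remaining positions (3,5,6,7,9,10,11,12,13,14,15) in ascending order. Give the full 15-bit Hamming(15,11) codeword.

010100100001100

Place data bits at non-power-of-two positions: b3=0, b5=0, b6=0, b7=1, b9=0, b10=0, b11=0, b12=1, b13=1, b14=0, b15=0.
p1 = XOR of data positions {3,5,7,9,11,13,15} = 0⊕0⊕1⊕0⊕0⊕1⊕0 = 0
p2 = XOR of data positions {3,6,7,10,11,14,15} = 0⊕0⊕1⊕0⊕0⊕0⊕0 = 1
p4 = XOR of data positions {5,6,7,12,13,14,15} = 0⊕0⊕1⊕1⊕1⊕0⊕0 = 1
p8 = XOR of data positions {9,10,11,12,13,14,15} = 0⊕0⊕0⊕1⊕1⊕0⊕0 = 0
Codeword b1..b15 = 010100100001100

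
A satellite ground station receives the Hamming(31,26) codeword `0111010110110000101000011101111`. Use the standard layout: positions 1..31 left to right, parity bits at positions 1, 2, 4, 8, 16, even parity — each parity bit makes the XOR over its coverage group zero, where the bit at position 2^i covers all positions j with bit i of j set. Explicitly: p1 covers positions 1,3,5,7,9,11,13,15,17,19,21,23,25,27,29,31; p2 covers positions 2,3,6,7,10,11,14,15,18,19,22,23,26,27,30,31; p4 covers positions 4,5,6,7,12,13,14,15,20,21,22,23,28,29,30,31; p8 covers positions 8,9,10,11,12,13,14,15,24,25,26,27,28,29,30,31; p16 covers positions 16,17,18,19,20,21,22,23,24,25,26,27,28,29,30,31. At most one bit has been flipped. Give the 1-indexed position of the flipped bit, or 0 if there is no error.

28

s1: b1⊕b3⊕b5⊕b7⊕b9⊕b11⊕b13⊕b15⊕b17⊕b19⊕b21⊕b23⊕b25⊕b27⊕b29⊕b31 = 0⊕1⊕0⊕0⊕1⊕1⊕0⊕0⊕1⊕1⊕0⊕0⊕1⊕0⊕1⊕1 = 0
s2: b2⊕b3⊕b6⊕b7⊕b10⊕b11⊕b14⊕b15⊕b18⊕b19⊕b22⊕b23⊕b26⊕b27⊕b30⊕b31 = 1⊕1⊕1⊕0⊕0⊕1⊕0⊕0⊕0⊕1⊕0⊕0⊕1⊕0⊕1⊕1 = 0
s4: b4⊕b5⊕b6⊕b7⊕b12⊕b13⊕b14⊕b15⊕b20⊕b21⊕b22⊕b23⊕b28⊕b29⊕b30⊕b31 = 1⊕0⊕1⊕0⊕1⊕0⊕0⊕0⊕0⊕0⊕0⊕0⊕1⊕1⊕1⊕1 = 1
s8: b8⊕b9⊕b10⊕b11⊕b12⊕b13⊕b14⊕b15⊕b24⊕b25⊕b26⊕b27⊕b28⊕b29⊕b30⊕b31 = 1⊕1⊕0⊕1⊕1⊕0⊕0⊕0⊕1⊕1⊕1⊕0⊕1⊕1⊕1⊕1 = 1
s16: b16⊕b17⊕b18⊕b19⊕b20⊕b21⊕b22⊕b23⊕b24⊕b25⊕b26⊕b27⊕b28⊕b29⊕b30⊕b31 = 0⊕1⊕0⊕1⊕0⊕0⊕0⊕0⊕1⊕1⊕1⊕0⊕1⊕1⊕1⊕1 = 1
Syndrome (s16...s1) = 11100 → position 28.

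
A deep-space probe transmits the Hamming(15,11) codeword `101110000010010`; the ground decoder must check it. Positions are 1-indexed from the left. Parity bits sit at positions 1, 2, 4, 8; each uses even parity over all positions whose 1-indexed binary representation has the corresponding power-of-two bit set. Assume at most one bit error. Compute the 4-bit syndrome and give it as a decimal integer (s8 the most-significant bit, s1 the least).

6

s1: b1⊕b3⊕b5⊕b7⊕b9⊕b11⊕b13⊕b15 = 1⊕1⊕1⊕0⊕0⊕1⊕0⊕0 = 0
s2: b2⊕b3⊕b6⊕b7⊕b10⊕b11⊕b14⊕b15 = 0⊕1⊕0⊕0⊕0⊕1⊕1⊕0 = 1
s4: b4⊕b5⊕b6⊕b7⊕b12⊕b13⊕b14⊕b15 = 1⊕1⊕0⊕0⊕0⊕0⊕1⊕0 = 1
s8: b8⊕b9⊕b10⊕b11⊕b12⊕b13⊕b14⊕b15 = 0⊕0⊕0⊕1⊕0⊕0⊕1⊕0 = 0
Syndrome (s8...s1) = 0110 → position 6.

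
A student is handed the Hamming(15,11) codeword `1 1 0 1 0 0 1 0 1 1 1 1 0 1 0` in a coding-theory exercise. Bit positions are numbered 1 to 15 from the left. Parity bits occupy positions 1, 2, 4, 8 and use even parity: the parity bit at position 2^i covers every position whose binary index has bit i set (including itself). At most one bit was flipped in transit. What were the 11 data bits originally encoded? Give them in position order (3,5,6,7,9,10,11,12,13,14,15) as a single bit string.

00011011010

s1: b1⊕b3⊕b5⊕b7⊕b9⊕b11⊕b13⊕b15 = 1⊕0⊕0⊕1⊕1⊕1⊕0⊕0 = 0
s2: b2⊕b3⊕b6⊕b7⊕b10⊕b11⊕b14⊕b15 = 1⊕0⊕0⊕1⊕1⊕1⊕1⊕0 = 1
s4: b4⊕b5⊕b6⊕b7⊕b12⊕b13⊕b14⊕b15 = 1⊕0⊕0⊕1⊕1⊕0⊕1⊕0 = 0
s8: b8⊕b9⊕b10⊕b11⊕b12⊕b13⊕b14⊕b15 = 0⊕1⊕1⊕1⊕1⊕0⊕1⊕0 = 1
Syndrome (s8...s1) = 1010 → position 10.
Flip bit 10: corrected codeword = 110100101011010
Data bits at positions 3,5,6,7,9,10,11,12,13,14,15: 00011011010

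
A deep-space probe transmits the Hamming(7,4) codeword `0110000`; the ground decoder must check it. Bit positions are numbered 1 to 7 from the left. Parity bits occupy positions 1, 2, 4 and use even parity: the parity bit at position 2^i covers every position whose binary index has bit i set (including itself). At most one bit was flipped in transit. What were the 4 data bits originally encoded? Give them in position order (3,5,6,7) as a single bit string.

1000

s1: b1⊕b3⊕b5⊕b7 = 0⊕1⊕0⊕0 = 1
s2: b2⊕b3⊕b6⊕b7 = 1⊕1⊕0⊕0 = 0
s4: b4⊕b5⊕b6⊕b7 = 0⊕0⊕0⊕0 = 0
Syndrome (s4...s1) = 001 → position 1.
Flip bit 1: corrected codeword = 1110000
Data bits at positions 3,5,6,7: 1000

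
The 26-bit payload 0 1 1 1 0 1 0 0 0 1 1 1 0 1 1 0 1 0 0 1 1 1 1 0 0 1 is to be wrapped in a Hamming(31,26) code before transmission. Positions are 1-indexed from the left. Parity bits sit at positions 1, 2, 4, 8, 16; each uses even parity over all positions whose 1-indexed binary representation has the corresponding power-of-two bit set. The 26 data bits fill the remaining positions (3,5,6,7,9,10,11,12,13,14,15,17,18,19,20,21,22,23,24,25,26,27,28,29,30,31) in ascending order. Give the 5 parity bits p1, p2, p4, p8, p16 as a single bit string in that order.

00101

Place data bits at non-power-of-two positions: b3=0, b5=1, b6=1, b7=1, b9=0, b10=1, b11=0, b12=0, b13=0, b14=1, b15=1, b17=1, b18=0, b19=1, b20=1, b21=0, b22=1, b23=0, b24=0, b25=1, b26=1, b27=1, b28=1, b29=0, b30=0, b31=1.
p1 = XOR of data positions {3,5,7,9,11,13,15,17,19,21,23,25,27,29,31} = 0⊕1⊕1⊕0⊕0⊕0⊕1⊕1⊕1⊕0⊕0⊕1⊕1⊕0⊕1 = 0
p2 = XOR of data positions {3,6,7,10,11,14,15,18,19,22,23,26,27,30,31} = 0⊕1⊕1⊕1⊕0⊕1⊕1⊕0⊕1⊕1⊕0⊕1⊕1⊕0⊕1 = 0
p4 = XOR of data positions {5,6,7,12,13,14,15,20,21,22,23,28,29,30,31} = 1⊕1⊕1⊕0⊕0⊕1⊕1⊕1⊕0⊕1⊕0⊕1⊕0⊕0⊕1 = 1
p8 = XOR of data positions {9,10,11,12,13,14,15,24,25,26,27,28,29,30,31} = 0⊕1⊕0⊕0⊕0⊕1⊕1⊕0⊕1⊕1⊕1⊕1⊕0⊕0⊕1 = 0
p16 = XOR of data positions {17,18,19,20,21,22,23,24,25,26,27,28,29,30,31} = 1⊕0⊕1⊕1⊕0⊕1⊕0⊕0⊕1⊕1⊕1⊕1⊕0⊕0⊕1 = 1
Parity bits p1,p2,p4,p8,p16 = 00101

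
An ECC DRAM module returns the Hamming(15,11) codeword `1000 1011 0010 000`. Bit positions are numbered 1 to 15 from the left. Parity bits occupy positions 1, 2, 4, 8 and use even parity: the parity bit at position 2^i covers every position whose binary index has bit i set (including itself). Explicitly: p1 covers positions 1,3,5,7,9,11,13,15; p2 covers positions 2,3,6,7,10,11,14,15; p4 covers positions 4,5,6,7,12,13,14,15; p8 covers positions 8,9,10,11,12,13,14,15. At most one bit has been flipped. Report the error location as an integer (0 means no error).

0

s1: b1⊕b3⊕b5⊕b7⊕b9⊕b11⊕b13⊕b15 = 1⊕0⊕1⊕1⊕0⊕1⊕0⊕0 = 0
s2: b2⊕b3⊕b6⊕b7⊕b10⊕b11⊕b14⊕b15 = 0⊕0⊕0⊕1⊕0⊕1⊕0⊕0 = 0
s4: b4⊕b5⊕b6⊕b7⊕b12⊕b13⊕b14⊕b15 = 0⊕1⊕0⊕1⊕0⊕0⊕0⊕0 = 0
s8: b8⊕b9⊕b10⊕b11⊕b12⊕b13⊕b14⊕b15 = 1⊕0⊕0⊕1⊕0⊕0⊕0⊕0 = 0
Syndrome (s8...s1) = 0000 → position 0 (no error).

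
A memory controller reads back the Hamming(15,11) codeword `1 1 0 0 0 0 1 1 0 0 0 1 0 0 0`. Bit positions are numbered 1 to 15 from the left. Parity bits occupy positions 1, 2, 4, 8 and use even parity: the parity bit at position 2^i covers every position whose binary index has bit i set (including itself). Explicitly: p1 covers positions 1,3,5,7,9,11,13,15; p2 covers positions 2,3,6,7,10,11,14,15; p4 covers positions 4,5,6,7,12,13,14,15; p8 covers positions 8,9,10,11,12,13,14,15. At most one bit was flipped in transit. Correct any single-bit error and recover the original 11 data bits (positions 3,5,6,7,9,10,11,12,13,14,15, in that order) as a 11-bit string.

s1: b1⊕b3⊕b5⊕b7⊕b9⊕b11⊕b13⊕b15 = 1⊕0⊕0⊕1⊕0⊕0⊕0⊕0 = 0
s2: b2⊕b3⊕b6⊕b7⊕b10⊕b11⊕b14⊕b15 = 1⊕0⊕0⊕1⊕0⊕0⊕0⊕0 = 0
s4: b4⊕b5⊕b6⊕b7⊕b12⊕b13⊕b14⊕b15 = 0⊕0⊕0⊕1⊕1⊕0⊕0⊕0 = 0
s8: b8⊕b9⊕b10⊕b11⊕b12⊕b13⊕b14⊕b15 = 1⊕0⊕0⊕0⊕1⊕0⊕0⊕0 = 0
Syndrome (s8...s1) = 0000 → position 0 (no error).
No correction needed.
Data bits at positions 3,5,6,7,9,10,11,12,13,14,15: 00010001000

00010001000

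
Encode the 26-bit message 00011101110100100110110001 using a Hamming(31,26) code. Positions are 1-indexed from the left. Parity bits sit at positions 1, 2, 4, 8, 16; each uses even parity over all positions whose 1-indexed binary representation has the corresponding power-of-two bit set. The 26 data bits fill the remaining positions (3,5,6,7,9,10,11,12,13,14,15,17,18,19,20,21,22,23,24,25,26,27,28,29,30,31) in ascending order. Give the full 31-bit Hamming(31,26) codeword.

1101001111011101100100110110001

Place data bits at non-power-of-two positions: b3=0, b5=0, b6=0, b7=1, b9=1, b10=1, b11=0, b12=1, b13=1, b14=1, b15=0, b17=1, b18=0, b19=0, b20=1, b21=0, b22=0, b23=1, b24=1, b25=0, b26=1, b27=1, b28=0, b29=0, b30=0, b31=1.
p1 = XOR of data positions {3,5,7,9,11,13,15,17,19,21,23,25,27,29,31} = 0⊕0⊕1⊕1⊕0⊕1⊕0⊕1⊕0⊕0⊕1⊕0⊕1⊕0⊕1 = 1
p2 = XOR of data positions {3,6,7,10,11,14,15,18,19,22,23,26,27,30,31} = 0⊕0⊕1⊕1⊕0⊕1⊕0⊕0⊕0⊕0⊕1⊕1⊕1⊕0⊕1 = 1
p4 = XOR of data positions {5,6,7,12,13,14,15,20,21,22,23,28,29,30,31} = 0⊕0⊕1⊕1⊕1⊕1⊕0⊕1⊕0⊕0⊕1⊕0⊕0⊕0⊕1 = 1
p8 = XOR of data positions {9,10,11,12,13,14,15,24,25,26,27,28,29,30,31} = 1⊕1⊕0⊕1⊕1⊕1⊕0⊕1⊕0⊕1⊕1⊕0⊕0⊕0⊕1 = 1
p16 = XOR of data positions {17,18,19,20,21,22,23,24,25,26,27,28,29,30,31} = 1⊕0⊕0⊕1⊕0⊕0⊕1⊕1⊕0⊕1⊕1⊕0⊕0⊕0⊕1 = 1
Codeword b1..b31 = 1101001111011101100100110110001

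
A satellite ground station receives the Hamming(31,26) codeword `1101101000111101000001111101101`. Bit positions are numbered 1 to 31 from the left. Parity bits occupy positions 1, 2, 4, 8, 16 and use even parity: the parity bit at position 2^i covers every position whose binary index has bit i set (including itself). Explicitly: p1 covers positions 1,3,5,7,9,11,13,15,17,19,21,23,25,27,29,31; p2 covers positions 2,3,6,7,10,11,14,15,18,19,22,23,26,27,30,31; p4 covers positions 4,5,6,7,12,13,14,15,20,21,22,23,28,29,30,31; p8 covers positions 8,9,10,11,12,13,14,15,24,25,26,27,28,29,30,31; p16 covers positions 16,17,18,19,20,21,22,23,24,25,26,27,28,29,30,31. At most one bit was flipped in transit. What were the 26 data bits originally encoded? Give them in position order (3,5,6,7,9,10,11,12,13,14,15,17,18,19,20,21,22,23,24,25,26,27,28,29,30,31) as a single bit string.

s1: b1⊕b3⊕b5⊕b7⊕b9⊕b11⊕b13⊕b15⊕b17⊕b19⊕b21⊕b23⊕b25⊕b27⊕b29⊕b31 = 1⊕0⊕1⊕1⊕0⊕1⊕1⊕0⊕0⊕0⊕0⊕1⊕1⊕0⊕1⊕1 = 1
s2: b2⊕b3⊕b6⊕b7⊕b10⊕b11⊕b14⊕b15⊕b18⊕b19⊕b22⊕b23⊕b26⊕b27⊕b30⊕b31 = 1⊕0⊕0⊕1⊕0⊕1⊕1⊕0⊕0⊕0⊕1⊕1⊕1⊕0⊕0⊕1 = 0
s4: b4⊕b5⊕b6⊕b7⊕b12⊕b13⊕b14⊕b15⊕b20⊕b21⊕b22⊕b23⊕b28⊕b29⊕b30⊕b31 = 1⊕1⊕0⊕1⊕1⊕1⊕1⊕0⊕0⊕0⊕1⊕1⊕1⊕1⊕0⊕1 = 1
s8: b8⊕b9⊕b10⊕b11⊕b12⊕b13⊕b14⊕b15⊕b24⊕b25⊕b26⊕b27⊕b28⊕b29⊕b30⊕b31 = 0⊕0⊕0⊕1⊕1⊕1⊕1⊕0⊕1⊕1⊕1⊕0⊕1⊕1⊕0⊕1 = 0
s16: b16⊕b17⊕b18⊕b19⊕b20⊕b21⊕b22⊕b23⊕b24⊕b25⊕b26⊕b27⊕b28⊕b29⊕b30⊕b31 = 1⊕0⊕0⊕0⊕0⊕0⊕1⊕1⊕1⊕1⊕1⊕0⊕1⊕1⊕0⊕1 = 1
Syndrome (s16...s1) = 10101 → position 21.
Flip bit 21: corrected codeword = 1101101000111101000011111101101
Data bits at positions 3,5,6,7,9,10,11,12,13,14,15,17,18,19,20,21,22,23,24,25,26,27,28,29,30,31: 01010011110000011111101101

01010011110000011111101101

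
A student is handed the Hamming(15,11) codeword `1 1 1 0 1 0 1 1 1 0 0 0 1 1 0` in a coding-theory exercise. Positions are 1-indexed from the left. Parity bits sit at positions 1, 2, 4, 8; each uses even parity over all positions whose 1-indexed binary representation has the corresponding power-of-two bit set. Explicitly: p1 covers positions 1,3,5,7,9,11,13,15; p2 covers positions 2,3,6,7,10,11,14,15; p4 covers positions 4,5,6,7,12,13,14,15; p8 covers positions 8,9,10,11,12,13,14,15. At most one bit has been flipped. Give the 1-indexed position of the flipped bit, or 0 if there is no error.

0

s1: b1⊕b3⊕b5⊕b7⊕b9⊕b11⊕b13⊕b15 = 1⊕1⊕1⊕1⊕1⊕0⊕1⊕0 = 0
s2: b2⊕b3⊕b6⊕b7⊕b10⊕b11⊕b14⊕b15 = 1⊕1⊕0⊕1⊕0⊕0⊕1⊕0 = 0
s4: b4⊕b5⊕b6⊕b7⊕b12⊕b13⊕b14⊕b15 = 0⊕1⊕0⊕1⊕0⊕1⊕1⊕0 = 0
s8: b8⊕b9⊕b10⊕b11⊕b12⊕b13⊕b14⊕b15 = 1⊕1⊕0⊕0⊕0⊕1⊕1⊕0 = 0
Syndrome (s8...s1) = 0000 → position 0 (no error).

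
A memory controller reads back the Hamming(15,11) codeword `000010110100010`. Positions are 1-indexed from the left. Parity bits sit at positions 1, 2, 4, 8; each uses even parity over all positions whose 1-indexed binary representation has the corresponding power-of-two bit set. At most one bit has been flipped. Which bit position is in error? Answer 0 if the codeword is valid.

s1: b1⊕b3⊕b5⊕b7⊕b9⊕b11⊕b13⊕b15 = 0⊕0⊕1⊕1⊕0⊕0⊕0⊕0 = 0
s2: b2⊕b3⊕b6⊕b7⊕b10⊕b11⊕b14⊕b15 = 0⊕0⊕0⊕1⊕1⊕0⊕1⊕0 = 1
s4: b4⊕b5⊕b6⊕b7⊕b12⊕b13⊕b14⊕b15 = 0⊕1⊕0⊕1⊕0⊕0⊕1⊕0 = 1
s8: b8⊕b9⊕b10⊕b11⊕b12⊕b13⊕b14⊕b15 = 1⊕0⊕1⊕0⊕0⊕0⊕1⊕0 = 1
Syndrome (s8...s1) = 1110 → position 14.

14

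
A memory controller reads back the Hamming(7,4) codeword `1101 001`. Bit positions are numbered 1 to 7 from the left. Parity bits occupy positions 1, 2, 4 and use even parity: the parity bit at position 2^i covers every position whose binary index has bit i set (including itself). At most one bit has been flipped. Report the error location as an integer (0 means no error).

0

s1: b1⊕b3⊕b5⊕b7 = 1⊕0⊕0⊕1 = 0
s2: b2⊕b3⊕b6⊕b7 = 1⊕0⊕0⊕1 = 0
s4: b4⊕b5⊕b6⊕b7 = 1⊕0⊕0⊕1 = 0
Syndrome (s4...s1) = 000 → position 0 (no error).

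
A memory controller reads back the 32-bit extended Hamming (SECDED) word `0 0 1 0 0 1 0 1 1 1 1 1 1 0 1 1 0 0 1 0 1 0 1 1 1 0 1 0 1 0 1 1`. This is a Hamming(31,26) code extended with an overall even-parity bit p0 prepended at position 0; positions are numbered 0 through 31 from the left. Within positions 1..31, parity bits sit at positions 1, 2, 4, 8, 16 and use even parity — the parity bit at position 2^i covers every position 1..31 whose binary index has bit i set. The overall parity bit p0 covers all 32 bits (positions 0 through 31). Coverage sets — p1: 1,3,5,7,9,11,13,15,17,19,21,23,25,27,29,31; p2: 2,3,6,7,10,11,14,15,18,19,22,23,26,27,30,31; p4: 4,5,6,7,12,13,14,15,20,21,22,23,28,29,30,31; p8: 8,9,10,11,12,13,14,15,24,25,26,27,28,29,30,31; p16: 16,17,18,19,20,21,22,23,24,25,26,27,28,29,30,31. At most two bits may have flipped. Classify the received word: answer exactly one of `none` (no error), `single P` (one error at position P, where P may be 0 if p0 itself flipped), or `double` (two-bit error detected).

s1: b1⊕b3⊕b5⊕b7⊕b9⊕b11⊕b13⊕b15⊕b17⊕b19⊕b21⊕b23⊕b25⊕b27⊕b29⊕b31 = 0⊕0⊕1⊕1⊕1⊕1⊕0⊕1⊕0⊕0⊕0⊕1⊕0⊕0⊕0⊕1 = 1
s2: b2⊕b3⊕b6⊕b7⊕b10⊕b11⊕b14⊕b15⊕b18⊕b19⊕b22⊕b23⊕b26⊕b27⊕b30⊕b31 = 1⊕0⊕0⊕1⊕1⊕1⊕1⊕1⊕1⊕0⊕1⊕1⊕1⊕0⊕1⊕1 = 0
s4: b4⊕b5⊕b6⊕b7⊕b12⊕b13⊕b14⊕b15⊕b20⊕b21⊕b22⊕b23⊕b28⊕b29⊕b30⊕b31 = 0⊕1⊕0⊕1⊕1⊕0⊕1⊕1⊕1⊕0⊕1⊕1⊕1⊕0⊕1⊕1 = 1
s8: b8⊕b9⊕b10⊕b11⊕b12⊕b13⊕b14⊕b15⊕b24⊕b25⊕b26⊕b27⊕b28⊕b29⊕b30⊕b31 = 1⊕1⊕1⊕1⊕1⊕0⊕1⊕1⊕1⊕0⊕1⊕0⊕1⊕0⊕1⊕1 = 0
s16: b16⊕b17⊕b18⊕b19⊕b20⊕b21⊕b22⊕b23⊕b24⊕b25⊕b26⊕b27⊕b28⊕b29⊕b30⊕b31 = 0⊕0⊕1⊕0⊕1⊕0⊕1⊕1⊕1⊕0⊕1⊕0⊕1⊕0⊕1⊕1 = 1
Syndrome (s16...s1) = 10101 → position 21.
Overall parity (XOR of all 32 bits, including p0): 0⊕0⊕1⊕0⊕0⊕1⊕0⊕1⊕1⊕1⊕1⊕1⊕1⊕0⊕1⊕1⊕0⊕0⊕1⊕0⊕1⊕0⊕1⊕1⊕1⊕0⊕1⊕0⊕1⊕0⊕1⊕1 = 1
Overall=1, syndrome position=21 → single-bit error at position 21.

single 21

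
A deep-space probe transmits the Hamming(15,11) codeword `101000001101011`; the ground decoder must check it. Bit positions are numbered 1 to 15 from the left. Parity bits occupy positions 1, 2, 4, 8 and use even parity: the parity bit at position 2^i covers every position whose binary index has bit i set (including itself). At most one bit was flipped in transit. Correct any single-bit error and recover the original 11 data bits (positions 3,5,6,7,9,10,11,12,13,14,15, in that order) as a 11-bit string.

10001100011

s1: b1⊕b3⊕b5⊕b7⊕b9⊕b11⊕b13⊕b15 = 1⊕1⊕0⊕0⊕1⊕0⊕0⊕1 = 0
s2: b2⊕b3⊕b6⊕b7⊕b10⊕b11⊕b14⊕b15 = 0⊕1⊕0⊕0⊕1⊕0⊕1⊕1 = 0
s4: b4⊕b5⊕b6⊕b7⊕b12⊕b13⊕b14⊕b15 = 0⊕0⊕0⊕0⊕1⊕0⊕1⊕1 = 1
s8: b8⊕b9⊕b10⊕b11⊕b12⊕b13⊕b14⊕b15 = 0⊕1⊕1⊕0⊕1⊕0⊕1⊕1 = 1
Syndrome (s8...s1) = 1100 → position 12.
Flip bit 12: corrected codeword = 101000001100011
Data bits at positions 3,5,6,7,9,10,11,12,13,14,15: 10001100011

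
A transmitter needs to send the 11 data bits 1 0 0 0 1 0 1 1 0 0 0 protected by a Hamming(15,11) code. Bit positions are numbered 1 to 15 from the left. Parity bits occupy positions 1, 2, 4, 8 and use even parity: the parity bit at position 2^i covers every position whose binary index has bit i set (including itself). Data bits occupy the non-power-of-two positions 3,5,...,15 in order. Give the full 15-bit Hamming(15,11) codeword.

101100011011000

Place data bits at non-power-of-two positions: b3=1, b5=0, b6=0, b7=0, b9=1, b10=0, b11=1, b12=1, b13=0, b14=0, b15=0.
p1 = XOR of data positions {3,5,7,9,11,13,15} = 1⊕0⊕0⊕1⊕1⊕0⊕0 = 1
p2 = XOR of data positions {3,6,7,10,11,14,15} = 1⊕0⊕0⊕0⊕1⊕0⊕0 = 0
p4 = XOR of data positions {5,6,7,12,13,14,15} = 0⊕0⊕0⊕1⊕0⊕0⊕0 = 1
p8 = XOR of data positions {9,10,11,12,13,14,15} = 1⊕0⊕1⊕1⊕0⊕0⊕0 = 1
Codeword b1..b15 = 101100011011000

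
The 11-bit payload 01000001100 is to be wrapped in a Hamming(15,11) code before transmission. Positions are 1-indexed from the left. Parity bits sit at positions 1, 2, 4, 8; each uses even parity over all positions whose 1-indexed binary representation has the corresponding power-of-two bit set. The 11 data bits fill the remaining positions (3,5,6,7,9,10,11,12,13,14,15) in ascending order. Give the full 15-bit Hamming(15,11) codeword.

000110000001100

Place data bits at non-power-of-two positions: b3=0, b5=1, b6=0, b7=0, b9=0, b10=0, b11=0, b12=1, b13=1, b14=0, b15=0.
p1 = XOR of data positions {3,5,7,9,11,13,15} = 0⊕1⊕0⊕0⊕0⊕1⊕0 = 0
p2 = XOR of data positions {3,6,7,10,11,14,15} = 0⊕0⊕0⊕0⊕0⊕0⊕0 = 0
p4 = XOR of data positions {5,6,7,12,13,14,15} = 1⊕0⊕0⊕1⊕1⊕0⊕0 = 1
p8 = XOR of data positions {9,10,11,12,13,14,15} = 0⊕0⊕0⊕1⊕1⊕0⊕0 = 0
Codeword b1..b15 = 000110000001100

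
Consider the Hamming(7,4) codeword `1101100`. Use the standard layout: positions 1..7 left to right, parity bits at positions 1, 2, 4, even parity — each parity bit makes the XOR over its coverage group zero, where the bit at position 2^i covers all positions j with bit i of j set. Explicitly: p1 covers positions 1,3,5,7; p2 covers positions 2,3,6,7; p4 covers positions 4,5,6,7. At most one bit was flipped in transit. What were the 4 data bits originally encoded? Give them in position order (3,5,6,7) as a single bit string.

s1: b1⊕b3⊕b5⊕b7 = 1⊕0⊕1⊕0 = 0
s2: b2⊕b3⊕b6⊕b7 = 1⊕0⊕0⊕0 = 1
s4: b4⊕b5⊕b6⊕b7 = 1⊕1⊕0⊕0 = 0
Syndrome (s4...s1) = 010 → position 2.
Flip bit 2: corrected codeword = 1001100
Data bits at positions 3,5,6,7: 0100

0100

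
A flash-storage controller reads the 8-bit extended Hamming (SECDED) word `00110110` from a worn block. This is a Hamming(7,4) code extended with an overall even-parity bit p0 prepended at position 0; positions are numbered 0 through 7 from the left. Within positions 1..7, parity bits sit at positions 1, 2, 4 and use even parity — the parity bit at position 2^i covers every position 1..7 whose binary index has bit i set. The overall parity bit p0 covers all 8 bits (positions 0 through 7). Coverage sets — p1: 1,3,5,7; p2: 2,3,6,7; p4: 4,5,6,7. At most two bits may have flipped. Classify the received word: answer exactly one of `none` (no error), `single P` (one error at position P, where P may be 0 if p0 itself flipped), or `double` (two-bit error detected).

double

s1: b1⊕b3⊕b5⊕b7 = 0⊕1⊕1⊕0 = 0
s2: b2⊕b3⊕b6⊕b7 = 1⊕1⊕1⊕0 = 1
s4: b4⊕b5⊕b6⊕b7 = 0⊕1⊕1⊕0 = 0
Syndrome (s4...s1) = 010 → position 2.
Overall parity (XOR of all 8 bits, including p0): 0⊕0⊕1⊕1⊕0⊕1⊕1⊕0 = 0
Overall=0, syndrome position=2 → double-bit error detected (uncorrectable).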